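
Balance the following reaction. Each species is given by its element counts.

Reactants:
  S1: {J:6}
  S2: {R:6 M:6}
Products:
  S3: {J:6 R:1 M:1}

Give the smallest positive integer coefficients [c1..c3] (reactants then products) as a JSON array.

Coefficients: [6, 1, 6]

J: 6·6+1·0 = 36 | 6·6 = 36
R: 6·0+1·6 = 6 | 6·1 = 6
M: 6·0+1·6 = 6 | 6·1 = 6
gcd(6,1,6) = 1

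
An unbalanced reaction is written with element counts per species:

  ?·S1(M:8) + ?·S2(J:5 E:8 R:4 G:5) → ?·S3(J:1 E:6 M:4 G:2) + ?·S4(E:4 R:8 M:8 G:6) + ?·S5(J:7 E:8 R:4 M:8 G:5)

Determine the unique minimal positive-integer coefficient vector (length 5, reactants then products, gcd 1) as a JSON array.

J: 6·0+6·5 = 30 | 2·1+1·0+4·7 = 30
E: 6·0+6·8 = 48 | 2·6+1·4+4·8 = 48
R: 6·0+6·4 = 24 | 2·0+1·8+4·4 = 24
M: 6·8+6·0 = 48 | 2·4+1·8+4·8 = 48
G: 6·0+6·5 = 30 | 2·2+1·6+4·5 = 30
gcd(6,6,2,1,4) = 1

Coefficients: [6, 6, 2, 1, 4]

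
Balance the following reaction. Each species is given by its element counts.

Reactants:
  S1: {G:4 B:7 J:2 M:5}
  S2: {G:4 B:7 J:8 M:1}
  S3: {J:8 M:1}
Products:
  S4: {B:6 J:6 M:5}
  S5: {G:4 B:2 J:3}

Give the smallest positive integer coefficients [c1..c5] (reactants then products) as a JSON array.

G: 4·4+2·4+3·0 = 24 | 5·0+6·4 = 24
B: 4·7+2·7+3·0 = 42 | 5·6+6·2 = 42
J: 4·2+2·8+3·8 = 48 | 5·6+6·3 = 48
M: 4·5+2·1+3·1 = 25 | 5·5+6·0 = 25
gcd(4,2,3,5,6) = 1

Coefficients: [4, 2, 3, 5, 6]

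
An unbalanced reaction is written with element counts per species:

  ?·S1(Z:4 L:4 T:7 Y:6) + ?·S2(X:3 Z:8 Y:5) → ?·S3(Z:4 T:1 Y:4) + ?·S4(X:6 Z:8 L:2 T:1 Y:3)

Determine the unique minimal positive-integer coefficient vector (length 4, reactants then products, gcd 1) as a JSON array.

Coefficients: [1, 4, 5, 2]

X: 1·0+4·3 = 12 | 5·0+2·6 = 12
Z: 1·4+4·8 = 36 | 5·4+2·8 = 36
L: 1·4+4·0 = 4 | 5·0+2·2 = 4
T: 1·7+4·0 = 7 | 5·1+2·1 = 7
Y: 1·6+4·5 = 26 | 5·4+2·3 = 26
gcd(1,4,5,2) = 1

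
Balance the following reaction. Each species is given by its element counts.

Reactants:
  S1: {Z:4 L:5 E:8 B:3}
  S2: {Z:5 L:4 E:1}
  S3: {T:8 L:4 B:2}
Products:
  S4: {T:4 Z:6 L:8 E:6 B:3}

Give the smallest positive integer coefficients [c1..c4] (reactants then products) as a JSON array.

T: 4·0+4·0+3·8 = 24 | 6·4 = 24
Z: 4·4+4·5+3·0 = 36 | 6·6 = 36
L: 4·5+4·4+3·4 = 48 | 6·8 = 48
E: 4·8+4·1+3·0 = 36 | 6·6 = 36
B: 4·3+4·0+3·2 = 18 | 6·3 = 18
gcd(4,4,3,6) = 1

Coefficients: [4, 4, 3, 6]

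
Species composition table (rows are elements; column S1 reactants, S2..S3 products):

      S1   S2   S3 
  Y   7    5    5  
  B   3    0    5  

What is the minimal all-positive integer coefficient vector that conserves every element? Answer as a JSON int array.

Y: 5·7 = 35 | 4·5+3·5 = 35
B: 5·3 = 15 | 4·0+3·5 = 15
gcd(5,4,3) = 1

Coefficients: [5, 4, 3]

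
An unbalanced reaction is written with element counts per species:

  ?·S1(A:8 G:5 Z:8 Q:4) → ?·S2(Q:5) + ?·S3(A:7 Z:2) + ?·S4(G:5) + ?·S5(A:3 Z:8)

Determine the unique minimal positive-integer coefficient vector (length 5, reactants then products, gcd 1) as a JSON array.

Coefficients: [5, 4, 4, 5, 4]

A: 5·8 = 40 | 4·0+4·7+5·0+4·3 = 40
G: 5·5 = 25 | 4·0+4·0+5·5+4·0 = 25
Z: 5·8 = 40 | 4·0+4·2+5·0+4·8 = 40
Q: 5·4 = 20 | 4·5+4·0+5·0+4·0 = 20
gcd(5,4,4,5,4) = 1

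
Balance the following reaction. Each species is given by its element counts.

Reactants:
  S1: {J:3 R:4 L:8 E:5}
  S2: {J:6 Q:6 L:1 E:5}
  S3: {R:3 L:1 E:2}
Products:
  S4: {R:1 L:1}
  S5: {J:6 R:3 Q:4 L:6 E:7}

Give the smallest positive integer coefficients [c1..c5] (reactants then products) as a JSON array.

J: 4·3+4·6+1·0 = 36 | 1·0+6·6 = 36
R: 4·4+4·0+1·3 = 19 | 1·1+6·3 = 19
Q: 4·0+4·6+1·0 = 24 | 1·0+6·4 = 24
L: 4·8+4·1+1·1 = 37 | 1·1+6·6 = 37
E: 4·5+4·5+1·2 = 42 | 1·0+6·7 = 42
gcd(4,4,1,1,6) = 1

Coefficients: [4, 4, 1, 1, 6]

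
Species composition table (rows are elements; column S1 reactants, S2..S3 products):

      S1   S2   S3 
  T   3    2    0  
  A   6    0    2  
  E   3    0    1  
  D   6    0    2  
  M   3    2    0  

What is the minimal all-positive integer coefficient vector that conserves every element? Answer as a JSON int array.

T: 2·3 = 6 | 3·2+6·0 = 6
A: 2·6 = 12 | 3·0+6·2 = 12
E: 2·3 = 6 | 3·0+6·1 = 6
D: 2·6 = 12 | 3·0+6·2 = 12
M: 2·3 = 6 | 3·2+6·0 = 6
gcd(2,3,6) = 1

Coefficients: [2, 3, 6]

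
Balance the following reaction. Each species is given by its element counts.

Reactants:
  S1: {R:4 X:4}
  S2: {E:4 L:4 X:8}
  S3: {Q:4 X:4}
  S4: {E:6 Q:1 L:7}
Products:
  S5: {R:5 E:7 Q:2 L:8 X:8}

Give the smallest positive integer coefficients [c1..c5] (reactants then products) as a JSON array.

Coefficients: [5, 1, 1, 4, 4]

R: 5·4+1·0+1·0+4·0 = 20 | 4·5 = 20
E: 5·0+1·4+1·0+4·6 = 28 | 4·7 = 28
Q: 5·0+1·0+1·4+4·1 = 8 | 4·2 = 8
L: 5·0+1·4+1·0+4·7 = 32 | 4·8 = 32
X: 5·4+1·8+1·4+4·0 = 32 | 4·8 = 32
gcd(5,1,1,4,4) = 1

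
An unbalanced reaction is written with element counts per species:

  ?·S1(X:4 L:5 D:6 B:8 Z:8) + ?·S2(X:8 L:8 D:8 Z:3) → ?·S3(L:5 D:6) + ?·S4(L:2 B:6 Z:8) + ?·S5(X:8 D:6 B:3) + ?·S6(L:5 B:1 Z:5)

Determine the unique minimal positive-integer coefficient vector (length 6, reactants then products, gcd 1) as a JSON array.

X: 4·4+3·8 = 40 | 3·0+2·0+5·8+5·0 = 40
L: 4·5+3·8 = 44 | 3·5+2·2+5·0+5·5 = 44
D: 4·6+3·8 = 48 | 3·6+2·0+5·6+5·0 = 48
B: 4·8+3·0 = 32 | 3·0+2·6+5·3+5·1 = 32
Z: 4·8+3·3 = 41 | 3·0+2·8+5·0+5·5 = 41
gcd(4,3,3,2,5,5) = 1

Coefficients: [4, 3, 3, 2, 5, 5]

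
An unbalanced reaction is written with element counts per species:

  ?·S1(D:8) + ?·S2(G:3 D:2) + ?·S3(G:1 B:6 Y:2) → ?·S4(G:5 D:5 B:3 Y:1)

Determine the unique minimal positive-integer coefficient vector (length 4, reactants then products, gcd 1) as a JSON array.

Coefficients: [1, 6, 2, 4]

G: 1·0+6·3+2·1 = 20 | 4·5 = 20
D: 1·8+6·2+2·0 = 20 | 4·5 = 20
B: 1·0+6·0+2·6 = 12 | 4·3 = 12
Y: 1·0+6·0+2·2 = 4 | 4·1 = 4
gcd(1,6,2,4) = 1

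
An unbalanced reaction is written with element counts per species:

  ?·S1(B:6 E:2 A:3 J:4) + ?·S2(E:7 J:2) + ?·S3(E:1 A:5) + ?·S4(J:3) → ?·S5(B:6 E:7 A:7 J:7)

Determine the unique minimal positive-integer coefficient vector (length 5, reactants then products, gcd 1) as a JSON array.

B: 5·6+3·0+4·0+3·0 = 30 | 5·6 = 30
E: 5·2+3·7+4·1+3·0 = 35 | 5·7 = 35
A: 5·3+3·0+4·5+3·0 = 35 | 5·7 = 35
J: 5·4+3·2+4·0+3·3 = 35 | 5·7 = 35
gcd(5,3,4,3,5) = 1

Coefficients: [5, 3, 4, 3, 5]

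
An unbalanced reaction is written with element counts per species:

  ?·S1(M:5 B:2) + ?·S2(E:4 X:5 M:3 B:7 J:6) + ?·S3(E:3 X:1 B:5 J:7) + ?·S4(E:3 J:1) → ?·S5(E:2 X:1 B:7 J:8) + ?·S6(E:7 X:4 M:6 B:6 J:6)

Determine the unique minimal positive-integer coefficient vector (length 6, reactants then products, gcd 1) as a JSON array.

Coefficients: [3, 3, 5, 3, 4, 4]

E: 3·0+3·4+5·3+3·3 = 36 | 4·2+4·7 = 36
X: 3·0+3·5+5·1+3·0 = 20 | 4·1+4·4 = 20
M: 3·5+3·3+5·0+3·0 = 24 | 4·0+4·6 = 24
B: 3·2+3·7+5·5+3·0 = 52 | 4·7+4·6 = 52
J: 3·0+3·6+5·7+3·1 = 56 | 4·8+4·6 = 56
gcd(3,3,5,3,4,4) = 1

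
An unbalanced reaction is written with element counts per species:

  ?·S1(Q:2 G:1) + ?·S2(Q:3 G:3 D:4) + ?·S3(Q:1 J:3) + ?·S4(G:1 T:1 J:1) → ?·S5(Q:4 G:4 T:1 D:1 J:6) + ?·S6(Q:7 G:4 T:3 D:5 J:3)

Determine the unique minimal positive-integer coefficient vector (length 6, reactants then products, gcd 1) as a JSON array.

Coefficients: [4, 2, 5, 6, 3, 1]

Q: 4·2+2·3+5·1+6·0 = 19 | 3·4+1·7 = 19
G: 4·1+2·3+5·0+6·1 = 16 | 3·4+1·4 = 16
T: 4·0+2·0+5·0+6·1 = 6 | 3·1+1·3 = 6
D: 4·0+2·4+5·0+6·0 = 8 | 3·1+1·5 = 8
J: 4·0+2·0+5·3+6·1 = 21 | 3·6+1·3 = 21
gcd(4,2,5,6,3,1) = 1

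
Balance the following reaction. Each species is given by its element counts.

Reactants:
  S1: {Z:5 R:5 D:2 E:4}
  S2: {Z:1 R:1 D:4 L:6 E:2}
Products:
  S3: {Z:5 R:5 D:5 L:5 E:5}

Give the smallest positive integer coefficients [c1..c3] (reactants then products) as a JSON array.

Coefficients: [5, 5, 6]

Z: 5·5+5·1 = 30 | 6·5 = 30
R: 5·5+5·1 = 30 | 6·5 = 30
D: 5·2+5·4 = 30 | 6·5 = 30
L: 5·0+5·6 = 30 | 6·5 = 30
E: 5·4+5·2 = 30 | 6·5 = 30
gcd(5,5,6) = 1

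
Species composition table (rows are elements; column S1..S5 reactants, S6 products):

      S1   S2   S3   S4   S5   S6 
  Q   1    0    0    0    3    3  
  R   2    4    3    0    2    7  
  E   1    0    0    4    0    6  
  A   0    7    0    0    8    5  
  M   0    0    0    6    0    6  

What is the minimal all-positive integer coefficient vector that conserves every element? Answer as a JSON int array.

Coefficients: [6, 1, 1, 3, 1, 3]

Q: 6·1+1·0+1·0+3·0+1·3 = 9 | 3·3 = 9
R: 6·2+1·4+1·3+3·0+1·2 = 21 | 3·7 = 21
E: 6·1+1·0+1·0+3·4+1·0 = 18 | 3·6 = 18
A: 6·0+1·7+1·0+3·0+1·8 = 15 | 3·5 = 15
M: 6·0+1·0+1·0+3·6+1·0 = 18 | 3·6 = 18
gcd(6,1,1,3,1,3) = 1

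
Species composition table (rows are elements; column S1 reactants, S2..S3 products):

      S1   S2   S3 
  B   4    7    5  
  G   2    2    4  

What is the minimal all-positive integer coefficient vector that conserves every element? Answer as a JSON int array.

Coefficients: [3, 1, 1]

B: 3·4 = 12 | 1·7+1·5 = 12
G: 3·2 = 6 | 1·2+1·4 = 6
gcd(3,1,1) = 1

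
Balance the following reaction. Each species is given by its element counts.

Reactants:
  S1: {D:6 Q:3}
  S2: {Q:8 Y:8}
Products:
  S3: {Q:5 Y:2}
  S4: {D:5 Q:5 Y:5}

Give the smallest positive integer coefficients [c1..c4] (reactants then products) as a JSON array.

Coefficients: [5, 5, 5, 6]

D: 5·6+5·0 = 30 | 5·0+6·5 = 30
Q: 5·3+5·8 = 55 | 5·5+6·5 = 55
Y: 5·0+5·8 = 40 | 5·2+6·5 = 40
gcd(5,5,5,6) = 1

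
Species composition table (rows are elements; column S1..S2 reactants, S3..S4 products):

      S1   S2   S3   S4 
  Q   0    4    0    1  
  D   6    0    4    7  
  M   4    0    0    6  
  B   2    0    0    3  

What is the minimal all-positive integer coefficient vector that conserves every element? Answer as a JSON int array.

Coefficients: [6, 1, 2, 4]

Q: 6·0+1·4 = 4 | 2·0+4·1 = 4
D: 6·6+1·0 = 36 | 2·4+4·7 = 36
M: 6·4+1·0 = 24 | 2·0+4·6 = 24
B: 6·2+1·0 = 12 | 2·0+4·3 = 12
gcd(6,1,2,4) = 1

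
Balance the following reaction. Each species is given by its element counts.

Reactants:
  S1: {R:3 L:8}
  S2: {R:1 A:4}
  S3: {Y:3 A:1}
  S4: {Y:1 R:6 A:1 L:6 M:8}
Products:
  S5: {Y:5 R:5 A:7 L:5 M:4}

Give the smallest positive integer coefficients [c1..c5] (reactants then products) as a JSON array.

Y: 1·0+5·0+6·3+2·1 = 20 | 4·5 = 20
R: 1·3+5·1+6·0+2·6 = 20 | 4·5 = 20
A: 1·0+5·4+6·1+2·1 = 28 | 4·7 = 28
L: 1·8+5·0+6·0+2·6 = 20 | 4·5 = 20
M: 1·0+5·0+6·0+2·8 = 16 | 4·4 = 16
gcd(1,5,6,2,4) = 1

Coefficients: [1, 5, 6, 2, 4]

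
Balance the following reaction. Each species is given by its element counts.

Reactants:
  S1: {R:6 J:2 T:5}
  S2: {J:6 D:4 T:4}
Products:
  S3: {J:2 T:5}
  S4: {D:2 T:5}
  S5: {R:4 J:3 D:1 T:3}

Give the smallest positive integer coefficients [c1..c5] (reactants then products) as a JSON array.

R: 4·6+2·0 = 24 | 1·0+1·0+6·4 = 24
J: 4·2+2·6 = 20 | 1·2+1·0+6·3 = 20
D: 4·0+2·4 = 8 | 1·0+1·2+6·1 = 8
T: 4·5+2·4 = 28 | 1·5+1·5+6·3 = 28
gcd(4,2,1,1,6) = 1

Coefficients: [4, 2, 1, 1, 6]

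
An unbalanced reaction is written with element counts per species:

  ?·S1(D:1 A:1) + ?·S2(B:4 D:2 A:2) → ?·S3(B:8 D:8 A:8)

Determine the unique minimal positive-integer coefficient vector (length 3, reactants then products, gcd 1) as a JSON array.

B: 4·0+2·4 = 8 | 1·8 = 8
D: 4·1+2·2 = 8 | 1·8 = 8
A: 4·1+2·2 = 8 | 1·8 = 8
gcd(4,2,1) = 1

Coefficients: [4, 2, 1]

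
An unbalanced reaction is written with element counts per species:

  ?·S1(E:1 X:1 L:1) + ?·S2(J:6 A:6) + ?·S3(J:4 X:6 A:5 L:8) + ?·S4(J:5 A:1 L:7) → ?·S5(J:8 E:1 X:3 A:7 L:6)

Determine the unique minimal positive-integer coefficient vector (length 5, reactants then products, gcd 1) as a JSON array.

Coefficients: [6, 5, 2, 2, 6]

J: 6·0+5·6+2·4+2·5 = 48 | 6·8 = 48
E: 6·1+5·0+2·0+2·0 = 6 | 6·1 = 6
X: 6·1+5·0+2·6+2·0 = 18 | 6·3 = 18
A: 6·0+5·6+2·5+2·1 = 42 | 6·7 = 42
L: 6·1+5·0+2·8+2·7 = 36 | 6·6 = 36
gcd(6,5,2,2,6) = 1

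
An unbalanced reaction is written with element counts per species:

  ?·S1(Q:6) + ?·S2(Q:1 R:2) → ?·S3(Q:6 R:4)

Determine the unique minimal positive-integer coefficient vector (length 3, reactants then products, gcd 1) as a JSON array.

Q: 2·6+6·1 = 18 | 3·6 = 18
R: 2·0+6·2 = 12 | 3·4 = 12
gcd(2,6,3) = 1

Coefficients: [2, 6, 3]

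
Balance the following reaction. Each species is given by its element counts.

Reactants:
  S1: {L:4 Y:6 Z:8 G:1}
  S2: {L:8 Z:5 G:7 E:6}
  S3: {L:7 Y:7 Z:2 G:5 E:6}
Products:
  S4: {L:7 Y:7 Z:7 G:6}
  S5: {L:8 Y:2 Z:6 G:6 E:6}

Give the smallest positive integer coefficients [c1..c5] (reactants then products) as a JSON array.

L: 2·4+5·8+1·7 = 55 | 1·7+6·8 = 55
Y: 2·6+5·0+1·7 = 19 | 1·7+6·2 = 19
Z: 2·8+5·5+1·2 = 43 | 1·7+6·6 = 43
G: 2·1+5·7+1·5 = 42 | 1·6+6·6 = 42
E: 2·0+5·6+1·6 = 36 | 1·0+6·6 = 36
gcd(2,5,1,1,6) = 1

Coefficients: [2, 5, 1, 1, 6]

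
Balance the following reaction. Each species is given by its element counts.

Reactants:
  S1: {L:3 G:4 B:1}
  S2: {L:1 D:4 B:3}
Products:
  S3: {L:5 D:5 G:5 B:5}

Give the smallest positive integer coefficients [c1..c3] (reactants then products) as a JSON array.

L: 5·3+5·1 = 20 | 4·5 = 20
D: 5·0+5·4 = 20 | 4·5 = 20
G: 5·4+5·0 = 20 | 4·5 = 20
B: 5·1+5·3 = 20 | 4·5 = 20
gcd(5,5,4) = 1

Coefficients: [5, 5, 4]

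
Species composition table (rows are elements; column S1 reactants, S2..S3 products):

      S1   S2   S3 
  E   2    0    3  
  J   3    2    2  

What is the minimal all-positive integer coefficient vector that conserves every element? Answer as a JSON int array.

Coefficients: [6, 5, 4]

E: 6·2 = 12 | 5·0+4·3 = 12
J: 6·3 = 18 | 5·2+4·2 = 18
gcd(6,5,4) = 1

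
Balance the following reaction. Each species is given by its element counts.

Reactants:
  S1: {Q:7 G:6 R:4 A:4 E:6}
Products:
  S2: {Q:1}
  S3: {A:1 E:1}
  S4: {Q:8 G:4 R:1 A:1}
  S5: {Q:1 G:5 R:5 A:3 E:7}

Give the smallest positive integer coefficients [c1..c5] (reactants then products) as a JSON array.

Q: 3·7 = 21 | 3·1+4·0+2·8+2·1 = 21
G: 3·6 = 18 | 3·0+4·0+2·4+2·5 = 18
R: 3·4 = 12 | 3·0+4·0+2·1+2·5 = 12
A: 3·4 = 12 | 3·0+4·1+2·1+2·3 = 12
E: 3·6 = 18 | 3·0+4·1+2·0+2·7 = 18
gcd(3,3,4,2,2) = 1

Coefficients: [3, 3, 4, 2, 2]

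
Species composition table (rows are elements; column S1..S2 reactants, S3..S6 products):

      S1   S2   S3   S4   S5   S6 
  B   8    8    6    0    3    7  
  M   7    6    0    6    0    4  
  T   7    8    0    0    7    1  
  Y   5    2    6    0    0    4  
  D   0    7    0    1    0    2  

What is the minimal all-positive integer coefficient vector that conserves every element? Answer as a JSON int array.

Coefficients: [4, 1, 3, 5, 5, 1]

B: 4·8+1·8 = 40 | 3·6+5·0+5·3+1·7 = 40
M: 4·7+1·6 = 34 | 3·0+5·6+5·0+1·4 = 34
T: 4·7+1·8 = 36 | 3·0+5·0+5·7+1·1 = 36
Y: 4·5+1·2 = 22 | 3·6+5·0+5·0+1·4 = 22
D: 4·0+1·7 = 7 | 3·0+5·1+5·0+1·2 = 7
gcd(4,1,3,5,5,1) = 1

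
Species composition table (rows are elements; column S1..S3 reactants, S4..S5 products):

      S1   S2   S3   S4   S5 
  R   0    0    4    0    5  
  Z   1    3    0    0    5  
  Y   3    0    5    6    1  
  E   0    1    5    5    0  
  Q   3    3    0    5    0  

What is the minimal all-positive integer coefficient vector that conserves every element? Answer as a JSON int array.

R: 5·0+5·0+5·4 = 20 | 6·0+4·5 = 20
Z: 5·1+5·3+5·0 = 20 | 6·0+4·5 = 20
Y: 5·3+5·0+5·5 = 40 | 6·6+4·1 = 40
E: 5·0+5·1+5·5 = 30 | 6·5+4·0 = 30
Q: 5·3+5·3+5·0 = 30 | 6·5+4·0 = 30
gcd(5,5,5,6,4) = 1

Coefficients: [5, 5, 5, 6, 4]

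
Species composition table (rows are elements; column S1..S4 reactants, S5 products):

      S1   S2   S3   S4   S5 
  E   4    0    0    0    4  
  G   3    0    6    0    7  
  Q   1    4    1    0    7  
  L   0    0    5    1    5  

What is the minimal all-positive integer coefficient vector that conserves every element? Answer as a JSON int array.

E: 3·4+4·0+2·0+5·0 = 12 | 3·4 = 12
G: 3·3+4·0+2·6+5·0 = 21 | 3·7 = 21
Q: 3·1+4·4+2·1+5·0 = 21 | 3·7 = 21
L: 3·0+4·0+2·5+5·1 = 15 | 3·5 = 15
gcd(3,4,2,5,3) = 1

Coefficients: [3, 4, 2, 5, 3]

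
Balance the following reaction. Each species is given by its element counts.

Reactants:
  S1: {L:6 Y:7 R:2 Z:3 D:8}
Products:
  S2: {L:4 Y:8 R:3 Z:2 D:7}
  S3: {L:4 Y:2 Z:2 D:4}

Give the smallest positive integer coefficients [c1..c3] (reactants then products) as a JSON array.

Coefficients: [6, 4, 5]

L: 6·6 = 36 | 4·4+5·4 = 36
Y: 6·7 = 42 | 4·8+5·2 = 42
R: 6·2 = 12 | 4·3+5·0 = 12
Z: 6·3 = 18 | 4·2+5·2 = 18
D: 6·8 = 48 | 4·7+5·4 = 48
gcd(6,4,5) = 1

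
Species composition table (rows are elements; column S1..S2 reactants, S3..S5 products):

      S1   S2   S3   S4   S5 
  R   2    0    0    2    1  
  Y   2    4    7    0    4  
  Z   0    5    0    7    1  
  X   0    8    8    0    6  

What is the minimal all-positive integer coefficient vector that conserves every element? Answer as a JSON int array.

Coefficients: [5, 5, 2, 3, 4]

R: 5·2+5·0 = 10 | 2·0+3·2+4·1 = 10
Y: 5·2+5·4 = 30 | 2·7+3·0+4·4 = 30
Z: 5·0+5·5 = 25 | 2·0+3·7+4·1 = 25
X: 5·0+5·8 = 40 | 2·8+3·0+4·6 = 40
gcd(5,5,2,3,4) = 1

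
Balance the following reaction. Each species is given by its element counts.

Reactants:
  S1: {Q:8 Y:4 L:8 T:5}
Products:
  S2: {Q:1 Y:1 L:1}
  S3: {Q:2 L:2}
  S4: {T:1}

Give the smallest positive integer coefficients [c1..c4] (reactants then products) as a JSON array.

Q: 1·8 = 8 | 4·1+2·2+5·0 = 8
Y: 1·4 = 4 | 4·1+2·0+5·0 = 4
L: 1·8 = 8 | 4·1+2·2+5·0 = 8
T: 1·5 = 5 | 4·0+2·0+5·1 = 5
gcd(1,4,2,5) = 1

Coefficients: [1, 4, 2, 5]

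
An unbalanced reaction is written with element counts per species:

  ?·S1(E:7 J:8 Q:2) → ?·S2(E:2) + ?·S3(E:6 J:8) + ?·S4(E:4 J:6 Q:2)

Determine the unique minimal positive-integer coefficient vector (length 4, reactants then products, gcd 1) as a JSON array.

E: 4·7 = 28 | 3·2+1·6+4·4 = 28
J: 4·8 = 32 | 3·0+1·8+4·6 = 32
Q: 4·2 = 8 | 3·0+1·0+4·2 = 8
gcd(4,3,1,4) = 1

Coefficients: [4, 3, 1, 4]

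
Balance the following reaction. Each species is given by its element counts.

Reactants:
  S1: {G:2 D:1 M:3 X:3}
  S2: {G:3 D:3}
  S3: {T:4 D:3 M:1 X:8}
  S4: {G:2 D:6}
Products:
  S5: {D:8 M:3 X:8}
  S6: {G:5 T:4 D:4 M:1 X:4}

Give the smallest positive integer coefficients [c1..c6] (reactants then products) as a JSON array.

Coefficients: [4, 3, 5, 4, 4, 5]

G: 4·2+3·3+5·0+4·2 = 25 | 4·0+5·5 = 25
T: 4·0+3·0+5·4+4·0 = 20 | 4·0+5·4 = 20
D: 4·1+3·3+5·3+4·6 = 52 | 4·8+5·4 = 52
M: 4·3+3·0+5·1+4·0 = 17 | 4·3+5·1 = 17
X: 4·3+3·0+5·8+4·0 = 52 | 4·8+5·4 = 52
gcd(4,3,5,4,4,5) = 1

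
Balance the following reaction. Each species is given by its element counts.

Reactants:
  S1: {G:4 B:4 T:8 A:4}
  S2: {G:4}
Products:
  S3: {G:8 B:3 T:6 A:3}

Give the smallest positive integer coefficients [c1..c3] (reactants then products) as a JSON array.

Coefficients: [3, 5, 4]

G: 3·4+5·4 = 32 | 4·8 = 32
B: 3·4+5·0 = 12 | 4·3 = 12
T: 3·8+5·0 = 24 | 4·6 = 24
A: 3·4+5·0 = 12 | 4·3 = 12
gcd(3,5,4) = 1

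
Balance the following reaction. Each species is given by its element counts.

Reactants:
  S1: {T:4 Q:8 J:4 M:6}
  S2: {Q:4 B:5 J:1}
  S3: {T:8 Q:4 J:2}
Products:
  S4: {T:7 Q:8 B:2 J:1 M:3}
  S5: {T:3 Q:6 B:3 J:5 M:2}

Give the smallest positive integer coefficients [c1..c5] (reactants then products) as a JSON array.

Coefficients: [5, 6, 5, 6, 6]

T: 5·4+6·0+5·8 = 60 | 6·7+6·3 = 60
Q: 5·8+6·4+5·4 = 84 | 6·8+6·6 = 84
B: 5·0+6·5+5·0 = 30 | 6·2+6·3 = 30
J: 5·4+6·1+5·2 = 36 | 6·1+6·5 = 36
M: 5·6+6·0+5·0 = 30 | 6·3+6·2 = 30
gcd(5,6,5,6,6) = 1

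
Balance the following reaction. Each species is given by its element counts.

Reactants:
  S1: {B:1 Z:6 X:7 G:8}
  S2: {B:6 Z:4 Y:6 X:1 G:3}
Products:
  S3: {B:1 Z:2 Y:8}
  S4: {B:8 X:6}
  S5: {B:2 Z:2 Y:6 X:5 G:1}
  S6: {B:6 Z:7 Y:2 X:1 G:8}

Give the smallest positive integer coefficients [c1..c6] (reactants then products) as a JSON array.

Coefficients: [2, 6, 2, 1, 2, 4]

B: 2·1+6·6 = 38 | 2·1+1·8+2·2+4·6 = 38
Z: 2·6+6·4 = 36 | 2·2+1·0+2·2+4·7 = 36
Y: 2·0+6·6 = 36 | 2·8+1·0+2·6+4·2 = 36
X: 2·7+6·1 = 20 | 2·0+1·6+2·5+4·1 = 20
G: 2·8+6·3 = 34 | 2·0+1·0+2·1+4·8 = 34
gcd(2,6,2,1,2,4) = 1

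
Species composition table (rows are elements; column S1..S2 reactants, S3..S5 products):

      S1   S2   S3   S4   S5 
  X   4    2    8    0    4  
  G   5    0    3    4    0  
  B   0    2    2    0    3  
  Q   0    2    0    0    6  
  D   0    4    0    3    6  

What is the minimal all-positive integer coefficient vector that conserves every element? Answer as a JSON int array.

Coefficients: [5, 6, 3, 4, 2]

X: 5·4+6·2 = 32 | 3·8+4·0+2·4 = 32
G: 5·5+6·0 = 25 | 3·3+4·4+2·0 = 25
B: 5·0+6·2 = 12 | 3·2+4·0+2·3 = 12
Q: 5·0+6·2 = 12 | 3·0+4·0+2·6 = 12
D: 5·0+6·4 = 24 | 3·0+4·3+2·6 = 24
gcd(5,6,3,4,2) = 1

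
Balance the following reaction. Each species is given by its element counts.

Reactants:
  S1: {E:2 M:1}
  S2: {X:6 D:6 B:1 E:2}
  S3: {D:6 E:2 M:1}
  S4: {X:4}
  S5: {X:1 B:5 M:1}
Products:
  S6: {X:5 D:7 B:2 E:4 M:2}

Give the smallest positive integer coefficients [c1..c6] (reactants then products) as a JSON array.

X: 5·0+2·6+5·0+4·4+2·1 = 30 | 6·5 = 30
D: 5·0+2·6+5·6+4·0+2·0 = 42 | 6·7 = 42
B: 5·0+2·1+5·0+4·0+2·5 = 12 | 6·2 = 12
E: 5·2+2·2+5·2+4·0+2·0 = 24 | 6·4 = 24
M: 5·1+2·0+5·1+4·0+2·1 = 12 | 6·2 = 12
gcd(5,2,5,4,2,6) = 1

Coefficients: [5, 2, 5, 4, 2, 6]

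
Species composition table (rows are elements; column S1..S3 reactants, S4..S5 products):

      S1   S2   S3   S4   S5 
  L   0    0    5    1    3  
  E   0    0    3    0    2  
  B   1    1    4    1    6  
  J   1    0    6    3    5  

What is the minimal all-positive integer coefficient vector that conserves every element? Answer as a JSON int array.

Coefficients: [6, 5, 2, 1, 3]

L: 6·0+5·0+2·5 = 10 | 1·1+3·3 = 10
E: 6·0+5·0+2·3 = 6 | 1·0+3·2 = 6
B: 6·1+5·1+2·4 = 19 | 1·1+3·6 = 19
J: 6·1+5·0+2·6 = 18 | 1·3+3·5 = 18
gcd(6,5,2,1,3) = 1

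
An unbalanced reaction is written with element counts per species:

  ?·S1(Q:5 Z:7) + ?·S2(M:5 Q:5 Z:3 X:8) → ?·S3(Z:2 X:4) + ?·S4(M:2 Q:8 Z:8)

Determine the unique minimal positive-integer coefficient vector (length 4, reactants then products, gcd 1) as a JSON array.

M: 6·0+2·5 = 10 | 4·0+5·2 = 10
Q: 6·5+2·5 = 40 | 4·0+5·8 = 40
Z: 6·7+2·3 = 48 | 4·2+5·8 = 48
X: 6·0+2·8 = 16 | 4·4+5·0 = 16
gcd(6,2,4,5) = 1

Coefficients: [6, 2, 4, 5]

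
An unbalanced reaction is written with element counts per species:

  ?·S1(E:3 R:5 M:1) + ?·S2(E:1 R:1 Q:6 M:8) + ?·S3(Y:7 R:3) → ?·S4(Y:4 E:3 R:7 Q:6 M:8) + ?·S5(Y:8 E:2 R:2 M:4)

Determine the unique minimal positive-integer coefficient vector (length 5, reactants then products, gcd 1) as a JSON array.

Y: 4·0+5·0+4·7 = 28 | 5·4+1·8 = 28
E: 4·3+5·1+4·0 = 17 | 5·3+1·2 = 17
R: 4·5+5·1+4·3 = 37 | 5·7+1·2 = 37
Q: 4·0+5·6+4·0 = 30 | 5·6+1·0 = 30
M: 4·1+5·8+4·0 = 44 | 5·8+1·4 = 44
gcd(4,5,4,5,1) = 1

Coefficients: [4, 5, 4, 5, 1]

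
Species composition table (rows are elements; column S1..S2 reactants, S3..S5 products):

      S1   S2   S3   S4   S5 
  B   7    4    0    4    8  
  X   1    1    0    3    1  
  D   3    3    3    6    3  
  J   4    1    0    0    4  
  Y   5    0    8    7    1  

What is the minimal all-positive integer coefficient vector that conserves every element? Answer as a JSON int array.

Coefficients: [4, 4, 1, 1, 5]

B: 4·7+4·4 = 44 | 1·0+1·4+5·8 = 44
X: 4·1+4·1 = 8 | 1·0+1·3+5·1 = 8
D: 4·3+4·3 = 24 | 1·3+1·6+5·3 = 24
J: 4·4+4·1 = 20 | 1·0+1·0+5·4 = 20
Y: 4·5+4·0 = 20 | 1·8+1·7+5·1 = 20
gcd(4,4,1,1,5) = 1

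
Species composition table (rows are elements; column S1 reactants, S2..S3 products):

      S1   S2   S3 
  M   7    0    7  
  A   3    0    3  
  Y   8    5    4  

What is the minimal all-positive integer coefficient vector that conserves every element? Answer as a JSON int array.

M: 5·7 = 35 | 4·0+5·7 = 35
A: 5·3 = 15 | 4·0+5·3 = 15
Y: 5·8 = 40 | 4·5+5·4 = 40
gcd(5,4,5) = 1

Coefficients: [5, 4, 5]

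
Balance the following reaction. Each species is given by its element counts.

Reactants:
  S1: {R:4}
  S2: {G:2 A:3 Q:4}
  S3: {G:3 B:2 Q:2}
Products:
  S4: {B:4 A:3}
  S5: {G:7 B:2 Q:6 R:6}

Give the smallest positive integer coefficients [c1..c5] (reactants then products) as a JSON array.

Coefficients: [3, 1, 4, 1, 2]

G: 3·0+1·2+4·3 = 14 | 1·0+2·7 = 14
B: 3·0+1·0+4·2 = 8 | 1·4+2·2 = 8
A: 3·0+1·3+4·0 = 3 | 1·3+2·0 = 3
Q: 3·0+1·4+4·2 = 12 | 1·0+2·6 = 12
R: 3·4+1·0+4·0 = 12 | 1·0+2·6 = 12
gcd(3,1,4,1,2) = 1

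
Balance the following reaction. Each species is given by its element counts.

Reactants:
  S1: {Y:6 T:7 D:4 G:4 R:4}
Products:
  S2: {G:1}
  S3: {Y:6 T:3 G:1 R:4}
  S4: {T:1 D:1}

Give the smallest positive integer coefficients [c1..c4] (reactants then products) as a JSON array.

Y: 1·6 = 6 | 3·0+1·6+4·0 = 6
T: 1·7 = 7 | 3·0+1·3+4·1 = 7
D: 1·4 = 4 | 3·0+1·0+4·1 = 4
G: 1·4 = 4 | 3·1+1·1+4·0 = 4
R: 1·4 = 4 | 3·0+1·4+4·0 = 4
gcd(1,3,1,4) = 1

Coefficients: [1, 3, 1, 4]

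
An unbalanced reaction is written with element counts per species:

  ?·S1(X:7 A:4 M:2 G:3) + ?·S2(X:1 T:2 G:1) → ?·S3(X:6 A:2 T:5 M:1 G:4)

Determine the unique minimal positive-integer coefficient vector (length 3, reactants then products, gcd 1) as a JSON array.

X: 1·7+5·1 = 12 | 2·6 = 12
A: 1·4+5·0 = 4 | 2·2 = 4
T: 1·0+5·2 = 10 | 2·5 = 10
M: 1·2+5·0 = 2 | 2·1 = 2
G: 1·3+5·1 = 8 | 2·4 = 8
gcd(1,5,2) = 1

Coefficients: [1, 5, 2]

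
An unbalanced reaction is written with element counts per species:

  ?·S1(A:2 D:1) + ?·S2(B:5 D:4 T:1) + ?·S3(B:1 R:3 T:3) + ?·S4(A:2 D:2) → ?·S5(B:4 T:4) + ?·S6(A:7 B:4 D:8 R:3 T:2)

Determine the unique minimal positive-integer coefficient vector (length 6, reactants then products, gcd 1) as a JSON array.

Coefficients: [6, 2, 2, 1, 1, 2]

A: 6·2+2·0+2·0+1·2 = 14 | 1·0+2·7 = 14
B: 6·0+2·5+2·1+1·0 = 12 | 1·4+2·4 = 12
D: 6·1+2·4+2·0+1·2 = 16 | 1·0+2·8 = 16
R: 6·0+2·0+2·3+1·0 = 6 | 1·0+2·3 = 6
T: 6·0+2·1+2·3+1·0 = 8 | 1·4+2·2 = 8
gcd(6,2,2,1,1,2) = 1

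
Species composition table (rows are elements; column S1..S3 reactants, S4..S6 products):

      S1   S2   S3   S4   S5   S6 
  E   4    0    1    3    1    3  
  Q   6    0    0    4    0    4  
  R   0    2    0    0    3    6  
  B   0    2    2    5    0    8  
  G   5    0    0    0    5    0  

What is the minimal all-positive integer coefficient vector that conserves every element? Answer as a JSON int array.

E: 2·4+6·0+3·1 = 11 | 2·3+2·1+1·3 = 11
Q: 2·6+6·0+3·0 = 12 | 2·4+2·0+1·4 = 12
R: 2·0+6·2+3·0 = 12 | 2·0+2·3+1·6 = 12
B: 2·0+6·2+3·2 = 18 | 2·5+2·0+1·8 = 18
G: 2·5+6·0+3·0 = 10 | 2·0+2·5+1·0 = 10
gcd(2,6,3,2,2,1) = 1

Coefficients: [2, 6, 3, 2, 2, 1]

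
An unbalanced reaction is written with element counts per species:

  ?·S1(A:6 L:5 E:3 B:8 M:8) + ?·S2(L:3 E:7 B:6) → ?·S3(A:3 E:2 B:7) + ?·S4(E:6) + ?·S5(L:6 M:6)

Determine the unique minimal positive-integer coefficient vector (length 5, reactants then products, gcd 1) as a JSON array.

A: 3·6+3·0 = 18 | 6·3+3·0+4·0 = 18
L: 3·5+3·3 = 24 | 6·0+3·0+4·6 = 24
E: 3·3+3·7 = 30 | 6·2+3·6+4·0 = 30
B: 3·8+3·6 = 42 | 6·7+3·0+4·0 = 42
M: 3·8+3·0 = 24 | 6·0+3·0+4·6 = 24
gcd(3,3,6,3,4) = 1

Coefficients: [3, 3, 6, 3, 4]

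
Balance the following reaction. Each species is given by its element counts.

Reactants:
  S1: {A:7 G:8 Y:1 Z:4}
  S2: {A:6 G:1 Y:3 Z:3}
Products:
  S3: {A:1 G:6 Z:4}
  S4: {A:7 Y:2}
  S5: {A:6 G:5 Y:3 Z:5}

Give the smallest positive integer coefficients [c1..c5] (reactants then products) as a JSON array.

Coefficients: [4, 3, 5, 5, 1]

A: 4·7+3·6 = 46 | 5·1+5·7+1·6 = 46
G: 4·8+3·1 = 35 | 5·6+5·0+1·5 = 35
Y: 4·1+3·3 = 13 | 5·0+5·2+1·3 = 13
Z: 4·4+3·3 = 25 | 5·4+5·0+1·5 = 25
gcd(4,3,5,5,1) = 1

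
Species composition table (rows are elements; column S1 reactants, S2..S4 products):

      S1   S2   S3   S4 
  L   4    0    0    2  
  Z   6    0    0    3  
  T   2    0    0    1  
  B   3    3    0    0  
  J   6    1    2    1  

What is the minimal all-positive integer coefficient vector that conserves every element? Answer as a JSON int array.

Coefficients: [2, 2, 3, 4]

L: 2·4 = 8 | 2·0+3·0+4·2 = 8
Z: 2·6 = 12 | 2·0+3·0+4·3 = 12
T: 2·2 = 4 | 2·0+3·0+4·1 = 4
B: 2·3 = 6 | 2·3+3·0+4·0 = 6
J: 2·6 = 12 | 2·1+3·2+4·1 = 12
gcd(2,2,3,4) = 1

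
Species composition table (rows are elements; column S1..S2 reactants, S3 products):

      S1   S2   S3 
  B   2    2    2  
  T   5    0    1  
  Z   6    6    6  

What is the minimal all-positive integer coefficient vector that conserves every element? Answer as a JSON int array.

B: 1·2+4·2 = 10 | 5·2 = 10
T: 1·5+4·0 = 5 | 5·1 = 5
Z: 1·6+4·6 = 30 | 5·6 = 30
gcd(1,4,5) = 1

Coefficients: [1, 4, 5]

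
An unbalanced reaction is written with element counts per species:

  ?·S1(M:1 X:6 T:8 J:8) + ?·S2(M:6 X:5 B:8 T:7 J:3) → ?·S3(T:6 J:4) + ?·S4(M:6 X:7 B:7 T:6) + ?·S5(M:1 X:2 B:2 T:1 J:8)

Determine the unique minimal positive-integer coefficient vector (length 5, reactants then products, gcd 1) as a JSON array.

M: 2·1+4·6 = 26 | 3·0+4·6+2·1 = 26
X: 2·6+4·5 = 32 | 3·0+4·7+2·2 = 32
B: 2·0+4·8 = 32 | 3·0+4·7+2·2 = 32
T: 2·8+4·7 = 44 | 3·6+4·6+2·1 = 44
J: 2·8+4·3 = 28 | 3·4+4·0+2·8 = 28
gcd(2,4,3,4,2) = 1

Coefficients: [2, 4, 3, 4, 2]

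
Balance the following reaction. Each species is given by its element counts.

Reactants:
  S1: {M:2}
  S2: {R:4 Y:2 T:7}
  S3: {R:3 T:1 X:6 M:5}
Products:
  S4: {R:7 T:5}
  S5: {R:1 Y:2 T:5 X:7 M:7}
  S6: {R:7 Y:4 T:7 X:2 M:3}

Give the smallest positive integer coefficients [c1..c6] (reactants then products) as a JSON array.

R: 3·0+6·4+5·3 = 39 | 4·7+4·1+1·7 = 39
Y: 3·0+6·2+5·0 = 12 | 4·0+4·2+1·4 = 12
T: 3·0+6·7+5·1 = 47 | 4·5+4·5+1·7 = 47
X: 3·0+6·0+5·6 = 30 | 4·0+4·7+1·2 = 30
M: 3·2+6·0+5·5 = 31 | 4·0+4·7+1·3 = 31
gcd(3,6,5,4,4,1) = 1

Coefficients: [3, 6, 5, 4, 4, 1]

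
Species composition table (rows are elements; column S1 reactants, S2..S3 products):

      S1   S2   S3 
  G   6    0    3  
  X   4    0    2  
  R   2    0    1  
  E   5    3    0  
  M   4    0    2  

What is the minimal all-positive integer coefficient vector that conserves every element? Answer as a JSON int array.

G: 3·6 = 18 | 5·0+6·3 = 18
X: 3·4 = 12 | 5·0+6·2 = 12
R: 3·2 = 6 | 5·0+6·1 = 6
E: 3·5 = 15 | 5·3+6·0 = 15
M: 3·4 = 12 | 5·0+6·2 = 12
gcd(3,5,6) = 1

Coefficients: [3, 5, 6]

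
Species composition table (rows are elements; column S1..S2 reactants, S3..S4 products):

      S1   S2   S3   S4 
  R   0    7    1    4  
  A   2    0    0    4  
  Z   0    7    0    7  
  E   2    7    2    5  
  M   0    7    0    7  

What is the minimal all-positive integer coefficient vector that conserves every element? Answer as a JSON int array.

Coefficients: [2, 1, 3, 1]

R: 2·0+1·7 = 7 | 3·1+1·4 = 7
A: 2·2+1·0 = 4 | 3·0+1·4 = 4
Z: 2·0+1·7 = 7 | 3·0+1·7 = 7
E: 2·2+1·7 = 11 | 3·2+1·5 = 11
M: 2·0+1·7 = 7 | 3·0+1·7 = 7
gcd(2,1,3,1) = 1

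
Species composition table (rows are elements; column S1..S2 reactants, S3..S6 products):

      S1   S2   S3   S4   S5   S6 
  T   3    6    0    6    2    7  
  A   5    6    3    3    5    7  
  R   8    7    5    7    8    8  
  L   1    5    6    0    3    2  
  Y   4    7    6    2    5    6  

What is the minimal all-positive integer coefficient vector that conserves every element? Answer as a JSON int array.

Coefficients: [6, 4, 1, 1, 4, 4]

T: 6·3+4·6 = 42 | 1·0+1·6+4·2+4·7 = 42
A: 6·5+4·6 = 54 | 1·3+1·3+4·5+4·7 = 54
R: 6·8+4·7 = 76 | 1·5+1·7+4·8+4·8 = 76
L: 6·1+4·5 = 26 | 1·6+1·0+4·3+4·2 = 26
Y: 6·4+4·7 = 52 | 1·6+1·2+4·5+4·6 = 52
gcd(6,4,1,1,4,4) = 1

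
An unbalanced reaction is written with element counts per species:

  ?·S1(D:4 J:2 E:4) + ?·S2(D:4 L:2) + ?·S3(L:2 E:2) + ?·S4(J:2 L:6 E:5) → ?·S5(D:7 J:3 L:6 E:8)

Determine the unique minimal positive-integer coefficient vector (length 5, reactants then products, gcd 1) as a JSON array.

D: 4·4+3·4+3·0+2·0 = 28 | 4·7 = 28
J: 4·2+3·0+3·0+2·2 = 12 | 4·3 = 12
L: 4·0+3·2+3·2+2·6 = 24 | 4·6 = 24
E: 4·4+3·0+3·2+2·5 = 32 | 4·8 = 32
gcd(4,3,3,2,4) = 1

Coefficients: [4, 3, 3, 2, 4]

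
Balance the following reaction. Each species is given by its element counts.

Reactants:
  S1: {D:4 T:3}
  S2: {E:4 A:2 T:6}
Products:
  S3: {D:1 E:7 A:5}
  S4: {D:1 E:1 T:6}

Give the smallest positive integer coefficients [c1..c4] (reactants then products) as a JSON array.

D: 2·4+5·0 = 8 | 2·1+6·1 = 8
E: 2·0+5·4 = 20 | 2·7+6·1 = 20
A: 2·0+5·2 = 10 | 2·5+6·0 = 10
T: 2·3+5·6 = 36 | 2·0+6·6 = 36
gcd(2,5,2,6) = 1

Coefficients: [2, 5, 2, 6]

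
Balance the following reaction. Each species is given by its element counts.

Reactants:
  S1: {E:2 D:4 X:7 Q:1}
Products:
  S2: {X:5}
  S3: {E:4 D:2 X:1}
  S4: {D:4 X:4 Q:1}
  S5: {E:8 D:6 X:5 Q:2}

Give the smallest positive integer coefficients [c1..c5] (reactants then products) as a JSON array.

Coefficients: [6, 4, 1, 4, 1]

E: 6·2 = 12 | 4·0+1·4+4·0+1·8 = 12
D: 6·4 = 24 | 4·0+1·2+4·4+1·6 = 24
X: 6·7 = 42 | 4·5+1·1+4·4+1·5 = 42
Q: 6·1 = 6 | 4·0+1·0+4·1+1·2 = 6
gcd(6,4,1,4,1) = 1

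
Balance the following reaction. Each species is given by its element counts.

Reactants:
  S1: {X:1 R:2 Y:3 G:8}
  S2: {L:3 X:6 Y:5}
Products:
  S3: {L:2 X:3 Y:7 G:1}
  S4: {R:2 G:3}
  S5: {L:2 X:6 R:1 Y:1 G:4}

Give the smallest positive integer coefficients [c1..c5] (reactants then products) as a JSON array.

L: 3·0+6·3 = 18 | 5·2+1·0+4·2 = 18
X: 3·1+6·6 = 39 | 5·3+1·0+4·6 = 39
R: 3·2+6·0 = 6 | 5·0+1·2+4·1 = 6
Y: 3·3+6·5 = 39 | 5·7+1·0+4·1 = 39
G: 3·8+6·0 = 24 | 5·1+1·3+4·4 = 24
gcd(3,6,5,1,4) = 1

Coefficients: [3, 6, 5, 1, 4]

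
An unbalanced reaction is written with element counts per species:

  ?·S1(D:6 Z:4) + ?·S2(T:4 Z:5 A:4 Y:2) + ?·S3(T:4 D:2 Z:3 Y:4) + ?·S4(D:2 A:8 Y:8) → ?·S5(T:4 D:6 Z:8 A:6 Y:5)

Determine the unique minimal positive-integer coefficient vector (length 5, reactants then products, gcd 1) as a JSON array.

T: 5·0+5·4+1·4+2·0 = 24 | 6·4 = 24
D: 5·6+5·0+1·2+2·2 = 36 | 6·6 = 36
Z: 5·4+5·5+1·3+2·0 = 48 | 6·8 = 48
A: 5·0+5·4+1·0+2·8 = 36 | 6·6 = 36
Y: 5·0+5·2+1·4+2·8 = 30 | 6·5 = 30
gcd(5,5,1,2,6) = 1

Coefficients: [5, 5, 1, 2, 6]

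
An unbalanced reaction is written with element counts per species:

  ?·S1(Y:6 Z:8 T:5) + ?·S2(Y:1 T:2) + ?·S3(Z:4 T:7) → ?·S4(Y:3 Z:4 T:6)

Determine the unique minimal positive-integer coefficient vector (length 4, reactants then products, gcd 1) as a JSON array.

Y: 1·6+3·1+1·0 = 9 | 3·3 = 9
Z: 1·8+3·0+1·4 = 12 | 3·4 = 12
T: 1·5+3·2+1·7 = 18 | 3·6 = 18
gcd(1,3,1,3) = 1

Coefficients: [1, 3, 1, 3]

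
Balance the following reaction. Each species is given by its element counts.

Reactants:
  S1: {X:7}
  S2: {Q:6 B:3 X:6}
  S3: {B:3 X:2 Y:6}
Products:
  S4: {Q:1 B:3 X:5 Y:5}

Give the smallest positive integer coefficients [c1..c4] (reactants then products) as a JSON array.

Coefficients: [2, 1, 5, 6]

Q: 2·0+1·6+5·0 = 6 | 6·1 = 6
B: 2·0+1·3+5·3 = 18 | 6·3 = 18
X: 2·7+1·6+5·2 = 30 | 6·5 = 30
Y: 2·0+1·0+5·6 = 30 | 6·5 = 30
gcd(2,1,5,6) = 1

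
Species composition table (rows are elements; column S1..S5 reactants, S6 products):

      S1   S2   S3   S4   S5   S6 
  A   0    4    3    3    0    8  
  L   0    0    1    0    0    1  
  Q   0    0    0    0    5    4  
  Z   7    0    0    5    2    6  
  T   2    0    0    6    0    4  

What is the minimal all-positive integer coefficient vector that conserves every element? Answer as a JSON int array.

A: 1·0+4·4+5·3+3·3+4·0 = 40 | 5·8 = 40
L: 1·0+4·0+5·1+3·0+4·0 = 5 | 5·1 = 5
Q: 1·0+4·0+5·0+3·0+4·5 = 20 | 5·4 = 20
Z: 1·7+4·0+5·0+3·5+4·2 = 30 | 5·6 = 30
T: 1·2+4·0+5·0+3·6+4·0 = 20 | 5·4 = 20
gcd(1,4,5,3,4,5) = 1

Coefficients: [1, 4, 5, 3, 4, 5]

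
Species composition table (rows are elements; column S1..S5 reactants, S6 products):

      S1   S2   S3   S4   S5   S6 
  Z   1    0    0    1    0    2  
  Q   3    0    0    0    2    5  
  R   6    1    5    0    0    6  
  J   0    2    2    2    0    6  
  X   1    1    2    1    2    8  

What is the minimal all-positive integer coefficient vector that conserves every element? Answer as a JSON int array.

Z: 1·1+2·0+2·0+5·1+6·0 = 6 | 3·2 = 6
Q: 1·3+2·0+2·0+5·0+6·2 = 15 | 3·5 = 15
R: 1·6+2·1+2·5+5·0+6·0 = 18 | 3·6 = 18
J: 1·0+2·2+2·2+5·2+6·0 = 18 | 3·6 = 18
X: 1·1+2·1+2·2+5·1+6·2 = 24 | 3·8 = 24
gcd(1,2,2,5,6,3) = 1

Coefficients: [1, 2, 2, 5, 6, 3]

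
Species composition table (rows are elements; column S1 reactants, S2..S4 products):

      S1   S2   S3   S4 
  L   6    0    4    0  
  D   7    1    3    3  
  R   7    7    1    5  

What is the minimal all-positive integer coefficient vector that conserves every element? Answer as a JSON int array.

L: 4·6 = 24 | 1·0+6·4+3·0 = 24
D: 4·7 = 28 | 1·1+6·3+3·3 = 28
R: 4·7 = 28 | 1·7+6·1+3·5 = 28
gcd(4,1,6,3) = 1

Coefficients: [4, 1, 6, 3]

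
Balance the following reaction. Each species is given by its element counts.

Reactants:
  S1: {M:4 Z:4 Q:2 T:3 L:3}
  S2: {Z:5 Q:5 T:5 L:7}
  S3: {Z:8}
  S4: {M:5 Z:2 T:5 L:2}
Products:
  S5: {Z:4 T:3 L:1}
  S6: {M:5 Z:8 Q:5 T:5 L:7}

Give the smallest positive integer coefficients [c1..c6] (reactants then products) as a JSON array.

Coefficients: [5, 4, 3, 2, 5, 6]

M: 5·4+4·0+3·0+2·5 = 30 | 5·0+6·5 = 30
Z: 5·4+4·5+3·8+2·2 = 68 | 5·4+6·8 = 68
Q: 5·2+4·5+3·0+2·0 = 30 | 5·0+6·5 = 30
T: 5·3+4·5+3·0+2·5 = 45 | 5·3+6·5 = 45
L: 5·3+4·7+3·0+2·2 = 47 | 5·1+6·7 = 47
gcd(5,4,3,2,5,6) = 1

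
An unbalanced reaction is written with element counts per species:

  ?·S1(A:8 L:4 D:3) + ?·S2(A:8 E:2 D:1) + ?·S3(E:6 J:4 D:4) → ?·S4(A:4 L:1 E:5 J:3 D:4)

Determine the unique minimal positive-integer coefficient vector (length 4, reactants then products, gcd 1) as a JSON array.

Coefficients: [1, 1, 3, 4]

A: 1·8+1·8+3·0 = 16 | 4·4 = 16
L: 1·4+1·0+3·0 = 4 | 4·1 = 4
E: 1·0+1·2+3·6 = 20 | 4·5 = 20
J: 1·0+1·0+3·4 = 12 | 4·3 = 12
D: 1·3+1·1+3·4 = 16 | 4·4 = 16
gcd(1,1,3,4) = 1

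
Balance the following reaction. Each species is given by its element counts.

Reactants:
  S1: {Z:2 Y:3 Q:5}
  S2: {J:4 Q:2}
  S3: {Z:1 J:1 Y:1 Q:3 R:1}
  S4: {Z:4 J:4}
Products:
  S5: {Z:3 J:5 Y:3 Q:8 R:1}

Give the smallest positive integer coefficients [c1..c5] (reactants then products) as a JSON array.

Coefficients: [4, 5, 6, 1, 6]

Z: 4·2+5·0+6·1+1·4 = 18 | 6·3 = 18
J: 4·0+5·4+6·1+1·4 = 30 | 6·5 = 30
Y: 4·3+5·0+6·1+1·0 = 18 | 6·3 = 18
Q: 4·5+5·2+6·3+1·0 = 48 | 6·8 = 48
R: 4·0+5·0+6·1+1·0 = 6 | 6·1 = 6
gcd(4,5,6,1,6) = 1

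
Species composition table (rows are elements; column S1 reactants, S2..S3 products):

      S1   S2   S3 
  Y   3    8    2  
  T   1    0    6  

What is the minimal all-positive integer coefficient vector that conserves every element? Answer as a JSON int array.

Coefficients: [6, 2, 1]

Y: 6·3 = 18 | 2·8+1·2 = 18
T: 6·1 = 6 | 2·0+1·6 = 6
gcd(6,2,1) = 1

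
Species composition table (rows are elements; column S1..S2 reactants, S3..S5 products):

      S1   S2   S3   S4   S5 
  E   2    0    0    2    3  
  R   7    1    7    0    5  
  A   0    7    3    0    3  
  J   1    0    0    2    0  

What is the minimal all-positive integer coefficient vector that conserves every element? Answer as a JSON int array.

E: 6·2+3·0 = 12 | 5·0+3·2+2·3 = 12
R: 6·7+3·1 = 45 | 5·7+3·0+2·5 = 45
A: 6·0+3·7 = 21 | 5·3+3·0+2·3 = 21
J: 6·1+3·0 = 6 | 5·0+3·2+2·0 = 6
gcd(6,3,5,3,2) = 1

Coefficients: [6, 3, 5, 3, 2]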